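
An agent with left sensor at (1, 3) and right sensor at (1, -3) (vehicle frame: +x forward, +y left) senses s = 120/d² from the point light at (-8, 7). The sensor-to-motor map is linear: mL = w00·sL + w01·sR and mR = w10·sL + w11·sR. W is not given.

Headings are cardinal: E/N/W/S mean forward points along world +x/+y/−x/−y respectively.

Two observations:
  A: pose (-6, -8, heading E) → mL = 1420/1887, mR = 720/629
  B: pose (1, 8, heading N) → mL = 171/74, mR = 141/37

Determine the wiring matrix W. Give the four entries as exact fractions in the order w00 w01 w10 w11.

1/2 1 1 1

obs A: pose=(-6,-8,E) → sL=40/51, sR=40/111, mL=1420/1887, mR=720/629
obs B: pose=(1,8,N) → sL=3, sR=30/37, mL=171/74, mR=141/37
sensor matrix S = [[40/51, 40/111], [3, 30/37]]; det S = -280/629
solve [mL_A; mL_B] = S·[w00; w01] and [mR_A; mR_B] = S·[w10; w11]:
  w00 = 1/2, w01 = 1, w10 = 1, w11 = 1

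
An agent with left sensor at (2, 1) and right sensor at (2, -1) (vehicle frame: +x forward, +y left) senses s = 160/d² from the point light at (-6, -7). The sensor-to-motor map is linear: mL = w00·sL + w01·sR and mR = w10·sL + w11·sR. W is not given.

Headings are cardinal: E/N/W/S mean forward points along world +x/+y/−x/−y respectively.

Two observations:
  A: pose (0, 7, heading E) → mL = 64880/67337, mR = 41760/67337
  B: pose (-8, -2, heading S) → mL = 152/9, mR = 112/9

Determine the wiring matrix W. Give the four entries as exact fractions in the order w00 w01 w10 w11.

1/2 1 1/2 1/2

obs A: pose=(0,7,E) → sL=160/289, sR=160/233, mL=64880/67337, mR=41760/67337
obs B: pose=(-8,-2,S) → sL=16, sR=80/9, mL=152/9, mR=112/9
sensor matrix S = [[160/289, 160/233], [16, 80/9]]; det S = -3676160/606033
solve [mL_A; mL_B] = S·[w00; w01] and [mR_A; mR_B] = S·[w10; w11]:
  w00 = 1/2, w01 = 1, w10 = 1/2, w11 = 1/2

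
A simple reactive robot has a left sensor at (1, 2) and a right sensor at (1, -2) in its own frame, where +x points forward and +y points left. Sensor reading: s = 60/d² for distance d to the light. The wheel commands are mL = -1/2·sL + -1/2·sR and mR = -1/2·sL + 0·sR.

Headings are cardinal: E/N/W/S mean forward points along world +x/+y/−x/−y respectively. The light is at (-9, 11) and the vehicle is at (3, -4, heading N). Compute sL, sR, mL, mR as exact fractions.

left sensor world pos  = (1, -3); dL² = 296
right sensor world pos = (5, -3); dR² = 392
sL = 60/296 = 15/74
sR = 60/392 = 15/98
mL = -1/2·sL + -1/2·sR = -645/3626
mR = -1/2·sL + 0·sR = -15/148

15/74 15/98 -645/3626 -15/148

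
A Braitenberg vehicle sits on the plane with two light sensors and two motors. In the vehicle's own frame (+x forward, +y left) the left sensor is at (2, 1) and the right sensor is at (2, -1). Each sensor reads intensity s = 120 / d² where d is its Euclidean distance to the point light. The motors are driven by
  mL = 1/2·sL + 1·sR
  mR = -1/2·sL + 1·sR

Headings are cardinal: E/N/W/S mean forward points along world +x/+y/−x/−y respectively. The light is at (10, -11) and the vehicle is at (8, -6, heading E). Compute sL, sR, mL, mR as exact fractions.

10/3 15/2 55/6 35/6

left sensor world pos  = (10, -5); dL² = 36
right sensor world pos = (10, -7); dR² = 16
sL = 120/36 = 10/3
sR = 120/16 = 15/2
mL = 1/2·sL + 1·sR = 55/6
mR = -1/2·sL + 1·sR = 35/6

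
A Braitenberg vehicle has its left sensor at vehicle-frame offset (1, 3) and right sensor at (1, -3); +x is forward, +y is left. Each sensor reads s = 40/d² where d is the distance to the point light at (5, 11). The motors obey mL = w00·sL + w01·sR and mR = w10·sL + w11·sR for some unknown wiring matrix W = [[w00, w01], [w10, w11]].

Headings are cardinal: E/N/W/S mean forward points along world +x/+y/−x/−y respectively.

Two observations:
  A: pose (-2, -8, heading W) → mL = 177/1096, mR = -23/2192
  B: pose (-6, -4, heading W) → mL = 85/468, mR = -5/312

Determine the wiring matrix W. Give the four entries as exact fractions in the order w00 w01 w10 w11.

obs A: pose=(-2,-8,W) → sL=10/137, sR=1/8, mL=177/1096, mR=-23/2192
obs B: pose=(-6,-4,W) → sL=10/117, sR=5/36, mL=85/468, mR=-5/312
sensor matrix S = [[10/137, 1/8], [10/117, 5/36]]; det S = -35/64116
solve [mL_A; mL_B] = S·[w00; w01] and [mR_A; mR_B] = S·[w10; w11]:
  w00 = 1/2, w01 = 1, w10 = -1, w11 = 1/2

1/2 1 -1 1/2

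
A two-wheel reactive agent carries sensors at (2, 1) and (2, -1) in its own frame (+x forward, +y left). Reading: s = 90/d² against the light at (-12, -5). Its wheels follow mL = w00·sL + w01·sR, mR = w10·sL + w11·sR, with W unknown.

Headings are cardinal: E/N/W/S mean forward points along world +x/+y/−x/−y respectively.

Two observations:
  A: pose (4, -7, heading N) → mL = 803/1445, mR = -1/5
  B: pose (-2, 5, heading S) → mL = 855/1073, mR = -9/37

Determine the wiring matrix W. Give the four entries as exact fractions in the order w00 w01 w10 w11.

1 1/2 -1/2 0

obs A: pose=(4,-7,N) → sL=2/5, sR=90/289, mL=803/1445, mR=-1/5
obs B: pose=(-2,5,S) → sL=18/37, sR=18/29, mL=855/1073, mR=-9/37
sensor matrix S = [[2/5, 90/289], [18/37, 18/29]]; det S = 150048/1550485
solve [mL_A; mL_B] = S·[w00; w01] and [mR_A; mR_B] = S·[w10; w11]:
  w00 = 1, w01 = 1/2, w10 = -1/2, w11 = 0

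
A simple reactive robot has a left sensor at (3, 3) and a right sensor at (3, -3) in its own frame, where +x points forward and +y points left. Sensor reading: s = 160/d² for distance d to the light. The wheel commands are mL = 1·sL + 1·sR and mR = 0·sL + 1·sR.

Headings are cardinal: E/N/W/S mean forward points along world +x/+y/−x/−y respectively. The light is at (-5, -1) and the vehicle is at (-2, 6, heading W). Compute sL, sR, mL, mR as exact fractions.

10 8/5 58/5 8/5

left sensor world pos  = (-5, 3); dL² = 16
right sensor world pos = (-5, 9); dR² = 100
sL = 160/16 = 10
sR = 160/100 = 8/5
mL = 1·sL + 1·sR = 58/5
mR = 0·sL + 1·sR = 8/5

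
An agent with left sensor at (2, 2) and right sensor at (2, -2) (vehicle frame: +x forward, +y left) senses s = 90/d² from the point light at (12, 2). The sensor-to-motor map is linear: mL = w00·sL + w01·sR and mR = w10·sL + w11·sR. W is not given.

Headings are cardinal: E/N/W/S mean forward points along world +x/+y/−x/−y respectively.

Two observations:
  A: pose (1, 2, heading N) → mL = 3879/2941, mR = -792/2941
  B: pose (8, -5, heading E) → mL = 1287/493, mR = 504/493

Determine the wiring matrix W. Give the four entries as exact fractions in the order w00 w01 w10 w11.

1/2 1 1/2 -1/2

obs A: pose=(1,2,N) → sL=90/173, sR=18/17, mL=3879/2941, mR=-792/2941
obs B: pose=(8,-5,E) → sL=90/29, sR=18/17, mL=1287/493, mR=504/493
sensor matrix S = [[90/173, 18/17], [90/29, 18/17]]; det S = -233280/85289
solve [mL_A; mL_B] = S·[w00; w01] and [mR_A; mR_B] = S·[w10; w11]:
  w00 = 1/2, w01 = 1, w10 = 1/2, w11 = -1/2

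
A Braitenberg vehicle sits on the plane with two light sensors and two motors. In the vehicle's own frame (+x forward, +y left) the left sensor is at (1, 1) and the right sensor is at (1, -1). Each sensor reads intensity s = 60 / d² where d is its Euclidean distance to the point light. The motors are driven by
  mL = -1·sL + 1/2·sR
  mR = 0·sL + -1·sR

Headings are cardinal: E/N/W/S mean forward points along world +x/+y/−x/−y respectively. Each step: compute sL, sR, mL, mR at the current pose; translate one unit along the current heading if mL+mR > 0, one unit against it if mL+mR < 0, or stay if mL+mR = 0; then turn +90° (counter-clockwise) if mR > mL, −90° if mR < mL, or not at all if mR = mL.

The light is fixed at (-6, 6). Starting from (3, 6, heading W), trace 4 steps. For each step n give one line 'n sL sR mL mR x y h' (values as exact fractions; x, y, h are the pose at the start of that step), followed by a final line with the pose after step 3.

0 12/13 12/13 -6/13 -12/13 3 6 W
1 30/41 30/61 -1215/2501 -30/61 4 6 N
2 60/121 12/25 -774/3025 -12/25 4 5 E
3 15/26 15/17 -30/221 -15/17 3 5 S
final 3 6 W

n=0: pose=(3,6,W); sL=12/13, sR=12/13; mL=-6/13, mR=-12/13; mL+mR=-18/13 → advance -1; mR−mL=-6/13 → turn -1·90°
n=1: pose=(4,6,N); sL=30/41, sR=30/61; mL=-1215/2501, mR=-30/61; mL+mR=-2445/2501 → advance -1; mR−mL=-15/2501 → turn -1·90°
n=2: pose=(4,5,E); sL=60/121, sR=12/25; mL=-774/3025, mR=-12/25; mL+mR=-2226/3025 → advance -1; mR−mL=-678/3025 → turn -1·90°
n=3: pose=(3,5,S); sL=15/26, sR=15/17; mL=-30/221, mR=-15/17; mL+mR=-225/221 → advance -1; mR−mL=-165/221 → turn -1·90°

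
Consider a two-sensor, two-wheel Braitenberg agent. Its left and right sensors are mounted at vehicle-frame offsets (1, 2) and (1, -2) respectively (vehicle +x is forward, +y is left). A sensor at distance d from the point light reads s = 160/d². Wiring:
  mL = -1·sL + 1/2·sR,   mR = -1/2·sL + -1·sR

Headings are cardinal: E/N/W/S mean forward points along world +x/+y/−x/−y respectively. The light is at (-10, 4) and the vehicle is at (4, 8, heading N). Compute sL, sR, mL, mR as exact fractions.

160/169 160/281 -31440/47489 -49520/47489

left sensor world pos  = (2, 9); dL² = 169
right sensor world pos = (6, 9); dR² = 281
sL = 160/169 = 160/169
sR = 160/281 = 160/281
mL = -1·sL + 1/2·sR = -31440/47489
mR = -1/2·sL + -1·sR = -49520/47489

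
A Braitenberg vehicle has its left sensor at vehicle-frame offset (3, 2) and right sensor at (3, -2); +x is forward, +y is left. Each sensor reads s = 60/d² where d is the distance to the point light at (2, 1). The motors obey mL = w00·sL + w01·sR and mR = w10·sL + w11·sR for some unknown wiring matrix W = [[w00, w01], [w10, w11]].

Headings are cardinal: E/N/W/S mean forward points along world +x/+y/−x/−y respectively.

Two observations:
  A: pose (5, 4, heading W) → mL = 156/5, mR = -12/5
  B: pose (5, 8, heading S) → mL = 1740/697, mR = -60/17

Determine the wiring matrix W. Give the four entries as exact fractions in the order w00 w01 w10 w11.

1/2 1/2 0 -1

obs A: pose=(5,4,W) → sL=60, sR=12/5, mL=156/5, mR=-12/5
obs B: pose=(5,8,S) → sL=60/41, sR=60/17, mL=1740/697, mR=-60/17
sensor matrix S = [[60, 12/5], [60/41, 60/17]]; det S = 145152/697
solve [mL_A; mL_B] = S·[w00; w01] and [mR_A; mR_B] = S·[w10; w11]:
  w00 = 1/2, w01 = 1/2, w10 = 0, w11 = -1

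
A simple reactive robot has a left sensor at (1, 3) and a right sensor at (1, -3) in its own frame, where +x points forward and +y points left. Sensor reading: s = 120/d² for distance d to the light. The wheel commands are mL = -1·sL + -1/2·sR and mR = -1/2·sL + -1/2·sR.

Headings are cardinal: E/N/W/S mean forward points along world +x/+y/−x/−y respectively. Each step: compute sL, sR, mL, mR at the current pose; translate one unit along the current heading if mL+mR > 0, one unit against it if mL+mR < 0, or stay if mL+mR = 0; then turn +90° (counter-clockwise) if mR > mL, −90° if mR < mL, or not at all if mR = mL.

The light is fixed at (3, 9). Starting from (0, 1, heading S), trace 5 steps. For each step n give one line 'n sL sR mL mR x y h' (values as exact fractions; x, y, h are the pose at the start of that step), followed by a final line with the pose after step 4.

0 40/27 40/39 -700/351 -440/351 0 1 S
1 6 15/13 -171/26 -93/26 0 2 E
2 24/17 120/37 -1908/629 -1464/629 -1 2 N
3 60/73 12/5 -738/365 -588/365 -1 1 W
4 40/27 40/39 -700/351 -440/351 0 1 S
final 0 2 E

n=0: pose=(0,1,S); sL=40/27, sR=40/39; mL=-700/351, mR=-440/351; mL+mR=-380/117 → advance -1; mR−mL=20/27 → turn +1·90°
n=1: pose=(0,2,E); sL=6, sR=15/13; mL=-171/26, mR=-93/26; mL+mR=-132/13 → advance -1; mR−mL=3 → turn +1·90°
n=2: pose=(-1,2,N); sL=24/17, sR=120/37; mL=-1908/629, mR=-1464/629; mL+mR=-3372/629 → advance -1; mR−mL=12/17 → turn +1·90°
n=3: pose=(-1,1,W); sL=60/73, sR=12/5; mL=-738/365, mR=-588/365; mL+mR=-1326/365 → advance -1; mR−mL=30/73 → turn +1·90°
n=4: pose=(0,1,S); sL=40/27, sR=40/39; mL=-700/351, mR=-440/351; mL+mR=-380/117 → advance -1; mR−mL=20/27 → turn +1·90°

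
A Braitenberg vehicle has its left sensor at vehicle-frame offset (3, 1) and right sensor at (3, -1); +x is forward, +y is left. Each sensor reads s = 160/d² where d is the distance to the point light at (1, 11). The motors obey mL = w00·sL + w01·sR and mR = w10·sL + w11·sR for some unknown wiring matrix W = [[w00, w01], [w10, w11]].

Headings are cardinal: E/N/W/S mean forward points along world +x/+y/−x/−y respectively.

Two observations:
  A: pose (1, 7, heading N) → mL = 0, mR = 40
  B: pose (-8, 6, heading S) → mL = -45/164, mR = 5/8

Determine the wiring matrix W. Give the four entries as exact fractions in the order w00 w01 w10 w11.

-1 1 1/2 0

obs A: pose=(1,7,N) → sL=80, sR=80, mL=0, mR=40
obs B: pose=(-8,6,S) → sL=5/4, sR=40/41, mL=-45/164, mR=5/8
sensor matrix S = [[80, 80], [5/4, 40/41]]; det S = -900/41
solve [mL_A; mL_B] = S·[w00; w01] and [mR_A; mR_B] = S·[w10; w11]:
  w00 = -1, w01 = 1, w10 = 1/2, w11 = 0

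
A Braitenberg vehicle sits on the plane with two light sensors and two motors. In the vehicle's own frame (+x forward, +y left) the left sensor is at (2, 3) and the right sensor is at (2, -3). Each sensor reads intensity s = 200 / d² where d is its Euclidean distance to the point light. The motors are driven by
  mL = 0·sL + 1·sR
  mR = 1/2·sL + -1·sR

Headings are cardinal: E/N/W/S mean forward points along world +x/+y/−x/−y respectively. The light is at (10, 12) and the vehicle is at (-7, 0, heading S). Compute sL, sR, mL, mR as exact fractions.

25/49 50/149 50/149 -1175/14602

left sensor world pos  = (-4, -2); dL² = 392
right sensor world pos = (-10, -2); dR² = 596
sL = 200/392 = 25/49
sR = 200/596 = 50/149
mL = 0·sL + 1·sR = 50/149
mR = 1/2·sL + -1·sR = -1175/14602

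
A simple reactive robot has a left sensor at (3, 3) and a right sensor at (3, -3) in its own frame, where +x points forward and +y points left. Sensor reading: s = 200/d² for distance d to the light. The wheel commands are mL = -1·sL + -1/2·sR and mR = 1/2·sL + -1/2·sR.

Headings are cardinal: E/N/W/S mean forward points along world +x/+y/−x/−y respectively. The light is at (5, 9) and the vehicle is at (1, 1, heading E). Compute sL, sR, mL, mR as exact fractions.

100/13 100/61 -6750/793 2400/793

left sensor world pos  = (4, 4); dL² = 26
right sensor world pos = (4, -2); dR² = 122
sL = 200/26 = 100/13
sR = 200/122 = 100/61
mL = -1·sL + -1/2·sR = -6750/793
mR = 1/2·sL + -1/2·sR = 2400/793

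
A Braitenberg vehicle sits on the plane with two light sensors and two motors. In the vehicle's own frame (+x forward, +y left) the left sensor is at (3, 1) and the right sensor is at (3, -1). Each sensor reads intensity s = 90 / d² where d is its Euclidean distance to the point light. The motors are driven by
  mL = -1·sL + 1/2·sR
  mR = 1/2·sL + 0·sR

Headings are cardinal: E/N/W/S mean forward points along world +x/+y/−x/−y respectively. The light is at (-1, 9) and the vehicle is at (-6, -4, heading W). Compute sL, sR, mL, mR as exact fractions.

9/26 45/104 -27/208 9/52

left sensor world pos  = (-9, -5); dL² = 260
right sensor world pos = (-9, -3); dR² = 208
sL = 90/260 = 9/26
sR = 90/208 = 45/104
mL = -1·sL + 1/2·sR = -27/208
mR = 1/2·sL + 0·sR = 9/52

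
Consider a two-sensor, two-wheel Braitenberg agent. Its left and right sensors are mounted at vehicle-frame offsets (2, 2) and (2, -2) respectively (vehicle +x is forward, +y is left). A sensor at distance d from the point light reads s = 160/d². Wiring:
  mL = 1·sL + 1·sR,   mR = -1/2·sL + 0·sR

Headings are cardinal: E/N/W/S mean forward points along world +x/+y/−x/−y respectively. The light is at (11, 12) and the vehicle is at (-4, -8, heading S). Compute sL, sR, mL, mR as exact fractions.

160/653 160/773 228160/504769 -80/653

left sensor world pos  = (-2, -10); dL² = 653
right sensor world pos = (-6, -10); dR² = 773
sL = 160/653 = 160/653
sR = 160/773 = 160/773
mL = 1·sL + 1·sR = 228160/504769
mR = -1/2·sL + 0·sR = -80/653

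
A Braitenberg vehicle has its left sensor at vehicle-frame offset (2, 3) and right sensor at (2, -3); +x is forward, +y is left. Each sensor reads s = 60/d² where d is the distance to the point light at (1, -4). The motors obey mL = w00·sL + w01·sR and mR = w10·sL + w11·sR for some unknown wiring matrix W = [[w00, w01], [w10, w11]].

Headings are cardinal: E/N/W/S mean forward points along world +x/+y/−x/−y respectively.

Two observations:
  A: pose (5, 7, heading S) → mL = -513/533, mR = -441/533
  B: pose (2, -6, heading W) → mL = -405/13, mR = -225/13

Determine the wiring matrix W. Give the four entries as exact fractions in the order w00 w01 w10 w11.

-1/2 -1 -1 -1/2

obs A: pose=(5,7,S) → sL=6/13, sR=30/41, mL=-513/533, mR=-441/533
obs B: pose=(2,-6,W) → sL=30/13, sR=30, mL=-405/13, mR=-225/13
sensor matrix S = [[6/13, 30/41], [30/13, 30]]; det S = 6480/533
solve [mL_A; mL_B] = S·[w00; w01] and [mR_A; mR_B] = S·[w10; w11]:
  w00 = -1/2, w01 = -1, w10 = -1, w11 = -1/2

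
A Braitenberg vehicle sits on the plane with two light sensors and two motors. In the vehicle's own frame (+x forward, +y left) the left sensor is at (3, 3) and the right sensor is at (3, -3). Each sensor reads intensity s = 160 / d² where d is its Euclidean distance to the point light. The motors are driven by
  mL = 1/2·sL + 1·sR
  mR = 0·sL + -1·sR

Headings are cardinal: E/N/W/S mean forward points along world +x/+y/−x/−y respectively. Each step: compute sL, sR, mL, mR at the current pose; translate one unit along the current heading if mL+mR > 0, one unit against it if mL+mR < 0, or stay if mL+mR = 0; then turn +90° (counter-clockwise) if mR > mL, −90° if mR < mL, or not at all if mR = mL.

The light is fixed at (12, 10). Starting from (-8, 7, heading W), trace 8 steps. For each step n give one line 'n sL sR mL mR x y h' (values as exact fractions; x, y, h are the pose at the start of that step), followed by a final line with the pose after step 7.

n=0: pose=(-8,7,W); sL=32/113, sR=160/529; mL=26544/59777, mR=-160/529; mL+mR=16/113 → advance +1; mR−mL=-44624/59777 → turn -1·90°
n=1: pose=(-9,7,N); sL=5/18, sR=40/81; mL=205/324, mR=-40/81; mL+mR=5/36 → advance +1; mR−mL=-365/324 → turn -1·90°
n=2: pose=(-9,8,E); sL=32/65, sR=160/349; mL=15984/22685, mR=-160/349; mL+mR=16/65 → advance +1; mR−mL=-26384/22685 → turn -1·90°
n=3: pose=(-8,8,S); sL=80/157, sR=80/277; mL=23640/43489, mR=-80/277; mL+mR=40/157 → advance +1; mR−mL=-36200/43489 → turn -1·90°
n=4: pose=(-8,7,W); sL=32/113, sR=160/529; mL=26544/59777, mR=-160/529; mL+mR=16/113 → advance +1; mR−mL=-44624/59777 → turn -1·90°
n=5: pose=(-9,7,N); sL=5/18, sR=40/81; mL=205/324, mR=-40/81; mL+mR=5/36 → advance +1; mR−mL=-365/324 → turn -1·90°
n=6: pose=(-9,8,E); sL=32/65, sR=160/349; mL=15984/22685, mR=-160/349; mL+mR=16/65 → advance +1; mR−mL=-26384/22685 → turn -1·90°
n=7: pose=(-8,8,S); sL=80/157, sR=80/277; mL=23640/43489, mR=-80/277; mL+mR=40/157 → advance +1; mR−mL=-36200/43489 → turn -1·90°

0 32/113 160/529 26544/59777 -160/529 -8 7 W
1 5/18 40/81 205/324 -40/81 -9 7 N
2 32/65 160/349 15984/22685 -160/349 -9 8 E
3 80/157 80/277 23640/43489 -80/277 -8 8 S
4 32/113 160/529 26544/59777 -160/529 -8 7 W
5 5/18 40/81 205/324 -40/81 -9 7 N
6 32/65 160/349 15984/22685 -160/349 -9 8 E
7 80/157 80/277 23640/43489 -80/277 -8 8 S
final -8 7 W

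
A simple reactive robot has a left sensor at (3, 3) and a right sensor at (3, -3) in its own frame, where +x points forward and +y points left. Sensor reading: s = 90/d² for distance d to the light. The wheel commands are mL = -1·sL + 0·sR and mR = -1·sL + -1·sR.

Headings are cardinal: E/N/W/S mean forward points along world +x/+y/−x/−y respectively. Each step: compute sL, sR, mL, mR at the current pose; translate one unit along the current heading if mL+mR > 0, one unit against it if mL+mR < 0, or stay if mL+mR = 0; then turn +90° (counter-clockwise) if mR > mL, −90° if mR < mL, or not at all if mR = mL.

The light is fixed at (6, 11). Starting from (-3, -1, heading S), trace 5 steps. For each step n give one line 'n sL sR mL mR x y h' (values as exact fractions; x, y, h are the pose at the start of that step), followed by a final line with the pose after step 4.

0 10/29 10/41 -10/29 -700/1189 -3 -1 S
1 9/34 45/104 -9/34 -1233/1768 -3 0 W
2 18/37 90/89 -18/37 -4932/3293 -2 0 N
3 45/53 9/25 -45/53 -1602/1325 -2 -1 E
4 10/29 10/41 -10/29 -700/1189 -3 -1 S
final -3 0 W

n=0: pose=(-3,-1,S); sL=10/29, sR=10/41; mL=-10/29, mR=-700/1189; mL+mR=-1110/1189 → advance -1; mR−mL=-10/41 → turn -1·90°
n=1: pose=(-3,0,W); sL=9/34, sR=45/104; mL=-9/34, mR=-1233/1768; mL+mR=-1701/1768 → advance -1; mR−mL=-45/104 → turn -1·90°
n=2: pose=(-2,0,N); sL=18/37, sR=90/89; mL=-18/37, mR=-4932/3293; mL+mR=-6534/3293 → advance -1; mR−mL=-90/89 → turn -1·90°
n=3: pose=(-2,-1,E); sL=45/53, sR=9/25; mL=-45/53, mR=-1602/1325; mL+mR=-2727/1325 → advance -1; mR−mL=-9/25 → turn -1·90°
n=4: pose=(-3,-1,S); sL=10/29, sR=10/41; mL=-10/29, mR=-700/1189; mL+mR=-1110/1189 → advance -1; mR−mL=-10/41 → turn -1·90°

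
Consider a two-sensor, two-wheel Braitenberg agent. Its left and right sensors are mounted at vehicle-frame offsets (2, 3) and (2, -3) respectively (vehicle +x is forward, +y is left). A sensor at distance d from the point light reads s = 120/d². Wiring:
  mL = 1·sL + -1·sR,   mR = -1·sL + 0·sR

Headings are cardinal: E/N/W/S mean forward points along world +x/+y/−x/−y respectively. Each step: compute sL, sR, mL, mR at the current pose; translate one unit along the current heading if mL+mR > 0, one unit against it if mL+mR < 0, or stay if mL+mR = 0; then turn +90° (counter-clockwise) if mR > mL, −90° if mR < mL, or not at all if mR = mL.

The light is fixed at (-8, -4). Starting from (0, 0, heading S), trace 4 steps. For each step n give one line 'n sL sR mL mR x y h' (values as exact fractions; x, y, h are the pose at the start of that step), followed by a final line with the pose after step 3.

0 24/25 120/29 -2304/725 -24/25 0 0 S
1 30/41 15/13 -225/533 -30/41 0 1 E
2 120/109 24/5 -2016/545 -120/109 -1 1 S
3 20/27 4/3 -16/27 -20/27 -1 2 E
final -2 2 S

n=0: pose=(0,0,S); sL=24/25, sR=120/29; mL=-2304/725, mR=-24/25; mL+mR=-120/29 → advance -1; mR−mL=1608/725 → turn +1·90°
n=1: pose=(0,1,E); sL=30/41, sR=15/13; mL=-225/533, mR=-30/41; mL+mR=-15/13 → advance -1; mR−mL=-165/533 → turn -1·90°
n=2: pose=(-1,1,S); sL=120/109, sR=24/5; mL=-2016/545, mR=-120/109; mL+mR=-24/5 → advance -1; mR−mL=1416/545 → turn +1·90°
n=3: pose=(-1,2,E); sL=20/27, sR=4/3; mL=-16/27, mR=-20/27; mL+mR=-4/3 → advance -1; mR−mL=-4/27 → turn -1·90°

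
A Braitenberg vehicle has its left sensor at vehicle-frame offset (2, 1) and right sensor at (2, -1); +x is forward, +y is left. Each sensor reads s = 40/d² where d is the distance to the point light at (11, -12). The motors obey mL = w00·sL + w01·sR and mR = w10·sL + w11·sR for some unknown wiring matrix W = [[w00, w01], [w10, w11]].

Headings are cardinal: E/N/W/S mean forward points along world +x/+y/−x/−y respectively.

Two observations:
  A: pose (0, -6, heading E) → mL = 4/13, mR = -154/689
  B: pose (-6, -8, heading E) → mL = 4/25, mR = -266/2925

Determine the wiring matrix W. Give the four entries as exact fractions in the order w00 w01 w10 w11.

1 0 1/2 -1

obs A: pose=(0,-6,E) → sL=4/13, sR=20/53, mL=4/13, mR=-154/689
obs B: pose=(-6,-8,E) → sL=4/25, sR=20/117, mL=4/25, mR=-266/2925
sensor matrix S = [[4/13, 20/53], [4/25, 20/117]]; det S = -3136/403065
solve [mL_A; mL_B] = S·[w00; w01] and [mR_A; mR_B] = S·[w10; w11]:
  w00 = 1, w01 = 0, w10 = 1/2, w11 = -1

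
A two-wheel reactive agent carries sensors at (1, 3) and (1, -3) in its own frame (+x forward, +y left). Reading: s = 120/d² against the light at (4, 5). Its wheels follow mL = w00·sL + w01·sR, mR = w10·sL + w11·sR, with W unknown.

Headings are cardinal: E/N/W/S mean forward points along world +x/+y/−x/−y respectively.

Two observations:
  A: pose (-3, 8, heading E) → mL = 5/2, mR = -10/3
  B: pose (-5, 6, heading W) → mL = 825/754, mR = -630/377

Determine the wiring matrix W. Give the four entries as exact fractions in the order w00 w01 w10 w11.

obs A: pose=(-3,8,E) → sL=5/3, sR=10/3, mL=5/2, mR=-10/3
obs B: pose=(-5,6,W) → sL=15/13, sR=30/29, mL=825/754, mR=-630/377
sensor matrix S = [[5/3, 10/3], [15/13, 30/29]]; det S = -800/377
solve [mL_A; mL_B] = S·[w00; w01] and [mR_A; mR_B] = S·[w10; w11]:
  w00 = 1/2, w01 = 1/2, w10 = -1, w11 = -1/2

1/2 1/2 -1 -1/2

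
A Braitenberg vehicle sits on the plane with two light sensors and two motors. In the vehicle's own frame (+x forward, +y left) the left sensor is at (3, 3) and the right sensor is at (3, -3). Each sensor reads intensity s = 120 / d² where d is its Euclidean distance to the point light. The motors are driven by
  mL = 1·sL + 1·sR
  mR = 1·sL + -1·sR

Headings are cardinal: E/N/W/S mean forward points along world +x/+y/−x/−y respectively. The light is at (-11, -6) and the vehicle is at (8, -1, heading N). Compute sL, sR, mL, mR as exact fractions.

3/8 30/137 651/1096 171/1096

left sensor world pos  = (5, 2); dL² = 320
right sensor world pos = (11, 2); dR² = 548
sL = 120/320 = 3/8
sR = 120/548 = 30/137
mL = 1·sL + 1·sR = 651/1096
mR = 1·sL + -1·sR = 171/1096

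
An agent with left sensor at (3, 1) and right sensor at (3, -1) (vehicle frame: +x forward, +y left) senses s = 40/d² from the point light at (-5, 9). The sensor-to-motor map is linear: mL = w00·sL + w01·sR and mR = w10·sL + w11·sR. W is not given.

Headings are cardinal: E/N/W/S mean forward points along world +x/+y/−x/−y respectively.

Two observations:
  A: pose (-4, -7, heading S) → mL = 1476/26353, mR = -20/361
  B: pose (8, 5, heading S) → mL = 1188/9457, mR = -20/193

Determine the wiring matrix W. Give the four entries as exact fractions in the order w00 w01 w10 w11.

-1/2 1 0 -1/2

obs A: pose=(-4,-7,S) → sL=8/73, sR=40/361, mL=1476/26353, mR=-20/361
obs B: pose=(8,5,S) → sL=8/49, sR=40/193, mL=1188/9457, mR=-20/193
sensor matrix S = [[8/73, 40/361], [8/49, 40/193]]; det S = 1152000/249220321
solve [mL_A; mL_B] = S·[w00; w01] and [mR_A; mR_B] = S·[w10; w11]:
  w00 = -1/2, w01 = 1, w10 = 0, w11 = -1/2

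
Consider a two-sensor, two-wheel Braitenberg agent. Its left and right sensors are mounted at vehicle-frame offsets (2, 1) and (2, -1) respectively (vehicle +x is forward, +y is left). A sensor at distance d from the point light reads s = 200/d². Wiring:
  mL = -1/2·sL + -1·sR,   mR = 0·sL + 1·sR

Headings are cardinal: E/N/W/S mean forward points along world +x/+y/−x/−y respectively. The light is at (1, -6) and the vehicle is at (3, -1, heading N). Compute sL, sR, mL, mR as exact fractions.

4 100/29 -158/29 100/29

left sensor world pos  = (2, 1); dL² = 50
right sensor world pos = (4, 1); dR² = 58
sL = 200/50 = 4
sR = 200/58 = 100/29
mL = -1/2·sL + -1·sR = -158/29
mR = 0·sL + 1·sR = 100/29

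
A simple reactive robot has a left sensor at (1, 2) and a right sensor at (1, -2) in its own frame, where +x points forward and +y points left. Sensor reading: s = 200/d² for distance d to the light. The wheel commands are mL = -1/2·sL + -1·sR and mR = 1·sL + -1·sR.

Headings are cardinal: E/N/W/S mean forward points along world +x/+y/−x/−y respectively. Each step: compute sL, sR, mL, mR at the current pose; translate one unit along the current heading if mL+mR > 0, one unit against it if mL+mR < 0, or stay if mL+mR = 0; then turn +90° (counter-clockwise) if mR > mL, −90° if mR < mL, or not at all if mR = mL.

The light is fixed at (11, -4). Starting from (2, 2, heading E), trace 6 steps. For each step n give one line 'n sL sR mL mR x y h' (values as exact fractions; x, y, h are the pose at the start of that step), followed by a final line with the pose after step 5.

n=0: pose=(2,2,E); sL=25/16, sR=5/2; mL=-105/32, mR=-15/16; mL+mR=-135/32 → advance -1; mR−mL=75/32 → turn +1·90°
n=1: pose=(1,2,N); sL=200/193, sR=200/113; mL=-49900/21809, mR=-16000/21809; mL+mR=-65900/21809 → advance -1; mR−mL=300/193 → turn +1·90°
n=2: pose=(1,1,W); sL=20/13, sR=20/17; mL=-430/221, mR=80/221; mL+mR=-350/221 → advance -1; mR−mL=30/13 → turn +1·90°
n=3: pose=(2,1,S); sL=40/13, sR=200/137; mL=-5340/1781, mR=2880/1781; mL+mR=-2460/1781 → advance -1; mR−mL=60/13 → turn +1·90°
n=4: pose=(2,2,E); sL=25/16, sR=5/2; mL=-105/32, mR=-15/16; mL+mR=-135/32 → advance -1; mR−mL=75/32 → turn +1·90°
n=5: pose=(1,2,N); sL=200/193, sR=200/113; mL=-49900/21809, mR=-16000/21809; mL+mR=-65900/21809 → advance -1; mR−mL=300/193 → turn +1·90°

0 25/16 5/2 -105/32 -15/16 2 2 E
1 200/193 200/113 -49900/21809 -16000/21809 1 2 N
2 20/13 20/17 -430/221 80/221 1 1 W
3 40/13 200/137 -5340/1781 2880/1781 2 1 S
4 25/16 5/2 -105/32 -15/16 2 2 E
5 200/193 200/113 -49900/21809 -16000/21809 1 2 N
final 1 1 W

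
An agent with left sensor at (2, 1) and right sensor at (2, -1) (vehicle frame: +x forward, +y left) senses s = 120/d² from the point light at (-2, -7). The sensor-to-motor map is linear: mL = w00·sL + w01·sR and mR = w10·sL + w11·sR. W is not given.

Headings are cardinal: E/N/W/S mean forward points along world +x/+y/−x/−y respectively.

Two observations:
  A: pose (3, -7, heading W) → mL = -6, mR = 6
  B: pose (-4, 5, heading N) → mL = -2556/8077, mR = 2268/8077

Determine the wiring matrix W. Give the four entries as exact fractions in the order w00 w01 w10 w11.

1/2 -1 1 -1/2

obs A: pose=(3,-7,W) → sL=12, sR=12, mL=-6, mR=6
obs B: pose=(-4,5,N) → sL=24/41, sR=120/197, mL=-2556/8077, mR=2268/8077
sensor matrix S = [[12, 12], [24/41, 120/197]]; det S = 2304/8077
solve [mL_A; mL_B] = S·[w00; w01] and [mR_A; mR_B] = S·[w10; w11]:
  w00 = 1/2, w01 = -1, w10 = 1, w11 = -1/2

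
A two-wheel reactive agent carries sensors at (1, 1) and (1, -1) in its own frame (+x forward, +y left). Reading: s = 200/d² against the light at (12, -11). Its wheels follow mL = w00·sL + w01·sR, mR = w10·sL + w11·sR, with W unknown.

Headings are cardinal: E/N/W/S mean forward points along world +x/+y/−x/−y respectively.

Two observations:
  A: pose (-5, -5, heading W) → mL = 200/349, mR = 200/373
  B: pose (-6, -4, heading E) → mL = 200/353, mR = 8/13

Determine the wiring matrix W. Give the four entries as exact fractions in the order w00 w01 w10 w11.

1 0 0 1

obs A: pose=(-5,-5,W) → sL=200/349, sR=200/373, mL=200/349, mR=200/373
obs B: pose=(-6,-4,E) → sL=200/353, sR=8/13, mL=200/353, mR=8/13
sensor matrix S = [[200/349, 200/373], [200/353, 8/13]]; det S = 29190400/597382253
solve [mL_A; mL_B] = S·[w00; w01] and [mR_A; mR_B] = S·[w10; w11]:
  w00 = 1, w01 = 0, w10 = 0, w11 = 1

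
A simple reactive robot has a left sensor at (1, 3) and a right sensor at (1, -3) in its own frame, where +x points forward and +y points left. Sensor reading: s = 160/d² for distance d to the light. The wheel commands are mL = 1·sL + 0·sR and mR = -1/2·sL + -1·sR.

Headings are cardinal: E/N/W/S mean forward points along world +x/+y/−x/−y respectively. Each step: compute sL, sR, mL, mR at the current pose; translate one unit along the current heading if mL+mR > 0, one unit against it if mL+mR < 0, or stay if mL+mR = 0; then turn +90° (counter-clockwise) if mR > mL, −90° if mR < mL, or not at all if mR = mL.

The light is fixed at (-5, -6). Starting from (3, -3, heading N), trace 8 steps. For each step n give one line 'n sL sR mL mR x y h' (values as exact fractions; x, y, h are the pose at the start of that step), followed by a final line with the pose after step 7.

n=0: pose=(3,-3,N); sL=160/41, sR=160/137; mL=160/41, mR=-17520/5617; mL+mR=4400/5617 → advance +1; mR−mL=-39440/5617 → turn -1·90°
n=1: pose=(3,-2,E); sL=16/13, sR=80/41; mL=16/13, mR=-1368/533; mL+mR=-712/533 → advance -1; mR−mL=-2024/533 → turn -1·90°
n=2: pose=(2,-2,S); sL=160/109, sR=32/5; mL=160/109, mR=-3888/545; mL+mR=-3088/545 → advance -1; mR−mL=-4688/545 → turn -1·90°
n=3: pose=(2,-1,W); sL=4, sR=8/5; mL=4, mR=-18/5; mL+mR=2/5 → advance +1; mR−mL=-38/5 → turn -1·90°
n=4: pose=(1,-1,N); sL=32/9, sR=160/117; mL=32/9, mR=-368/117; mL+mR=16/39 → advance +1; mR−mL=-784/117 → turn -1·90°
n=5: pose=(1,0,E); sL=16/13, sR=80/29; mL=16/13, mR=-1272/377; mL+mR=-808/377 → advance -1; mR−mL=-1736/377 → turn -1·90°
n=6: pose=(0,0,S); sL=160/89, sR=160/29; mL=160/89, mR=-16560/2581; mL+mR=-11920/2581 → advance -1; mR−mL=-21200/2581 → turn -1·90°
n=7: pose=(0,1,W); sL=5, sR=40/29; mL=5, mR=-225/58; mL+mR=65/58 → advance +1; mR−mL=-515/58 → turn -1·90°

0 160/41 160/137 160/41 -17520/5617 3 -3 N
1 16/13 80/41 16/13 -1368/533 3 -2 E
2 160/109 32/5 160/109 -3888/545 2 -2 S
3 4 8/5 4 -18/5 2 -1 W
4 32/9 160/117 32/9 -368/117 1 -1 N
5 16/13 80/29 16/13 -1272/377 1 0 E
6 160/89 160/29 160/89 -16560/2581 0 0 S
7 5 40/29 5 -225/58 0 1 W
final -1 1 N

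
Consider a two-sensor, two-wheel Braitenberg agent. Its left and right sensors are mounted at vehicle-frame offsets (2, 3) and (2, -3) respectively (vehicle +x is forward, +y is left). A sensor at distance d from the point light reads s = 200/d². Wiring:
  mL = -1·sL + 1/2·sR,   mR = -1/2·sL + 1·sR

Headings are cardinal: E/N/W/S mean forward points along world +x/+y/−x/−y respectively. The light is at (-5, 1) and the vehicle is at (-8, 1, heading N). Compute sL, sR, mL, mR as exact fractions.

left sensor world pos  = (-11, 3); dL² = 40
right sensor world pos = (-5, 3); dR² = 4
sL = 200/40 = 5
sR = 200/4 = 50
mL = -1·sL + 1/2·sR = 20
mR = -1/2·sL + 1·sR = 95/2

5 50 20 95/2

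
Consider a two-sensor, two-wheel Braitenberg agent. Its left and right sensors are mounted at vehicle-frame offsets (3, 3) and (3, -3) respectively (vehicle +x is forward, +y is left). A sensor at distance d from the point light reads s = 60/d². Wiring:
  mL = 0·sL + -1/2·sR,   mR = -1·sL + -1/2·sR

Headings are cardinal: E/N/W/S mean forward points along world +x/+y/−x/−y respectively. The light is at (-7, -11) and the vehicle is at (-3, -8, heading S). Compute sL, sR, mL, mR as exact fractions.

left sensor world pos  = (0, -11); dL² = 49
right sensor world pos = (-6, -11); dR² = 1
sL = 60/49 = 60/49
sR = 60/1 = 60
mL = 0·sL + -1/2·sR = -30
mR = -1·sL + -1/2·sR = -1530/49

60/49 60 -30 -1530/49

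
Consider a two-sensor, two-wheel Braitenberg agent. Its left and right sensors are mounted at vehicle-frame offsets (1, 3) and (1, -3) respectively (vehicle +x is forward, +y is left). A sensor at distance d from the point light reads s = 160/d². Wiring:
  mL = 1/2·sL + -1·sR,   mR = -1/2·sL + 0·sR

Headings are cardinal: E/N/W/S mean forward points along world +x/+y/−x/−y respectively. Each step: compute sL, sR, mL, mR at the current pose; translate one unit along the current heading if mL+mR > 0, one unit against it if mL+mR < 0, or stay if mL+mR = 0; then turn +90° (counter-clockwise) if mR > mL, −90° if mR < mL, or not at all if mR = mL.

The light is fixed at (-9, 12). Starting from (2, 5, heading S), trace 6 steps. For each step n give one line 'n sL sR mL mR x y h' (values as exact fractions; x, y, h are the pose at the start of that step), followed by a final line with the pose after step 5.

0 8/13 5/4 -49/52 -4/13 2 5 S
1 160/153 32/45 -16/85 -80/153 2 6 E
2 80/109 80/49 -6760/5341 -40/109 1 6 S
3 32/25 32/37 -208/925 -16/25 1 7 E
4 8/9 20/9 -16/9 -4/9 0 7 S
5 160/101 160/149 -4240/15049 -80/101 0 8 E
final -1 8 S

n=0: pose=(2,5,S); sL=8/13, sR=5/4; mL=-49/52, mR=-4/13; mL+mR=-5/4 → advance -1; mR−mL=33/52 → turn +1·90°
n=1: pose=(2,6,E); sL=160/153, sR=32/45; mL=-16/85, mR=-80/153; mL+mR=-32/45 → advance -1; mR−mL=-256/765 → turn -1·90°
n=2: pose=(1,6,S); sL=80/109, sR=80/49; mL=-6760/5341, mR=-40/109; mL+mR=-80/49 → advance -1; mR−mL=4800/5341 → turn +1·90°
n=3: pose=(1,7,E); sL=32/25, sR=32/37; mL=-208/925, mR=-16/25; mL+mR=-32/37 → advance -1; mR−mL=-384/925 → turn -1·90°
n=4: pose=(0,7,S); sL=8/9, sR=20/9; mL=-16/9, mR=-4/9; mL+mR=-20/9 → advance -1; mR−mL=4/3 → turn +1·90°
n=5: pose=(0,8,E); sL=160/101, sR=160/149; mL=-4240/15049, mR=-80/101; mL+mR=-160/149 → advance -1; mR−mL=-7680/15049 → turn -1·90°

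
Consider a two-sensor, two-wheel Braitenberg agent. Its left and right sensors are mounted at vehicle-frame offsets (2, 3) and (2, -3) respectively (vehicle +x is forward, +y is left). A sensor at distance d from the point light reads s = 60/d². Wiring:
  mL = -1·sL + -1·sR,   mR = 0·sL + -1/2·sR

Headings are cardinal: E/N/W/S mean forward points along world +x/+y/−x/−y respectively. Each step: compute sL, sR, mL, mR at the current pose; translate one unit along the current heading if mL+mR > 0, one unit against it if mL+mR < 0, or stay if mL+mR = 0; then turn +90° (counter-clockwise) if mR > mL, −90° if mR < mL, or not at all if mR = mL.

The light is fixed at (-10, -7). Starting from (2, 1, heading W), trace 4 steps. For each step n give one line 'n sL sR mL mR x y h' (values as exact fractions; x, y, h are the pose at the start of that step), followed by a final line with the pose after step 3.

0 12/25 60/221 -4152/5525 -30/221 2 1 W
1 15/73 15/34 -1605/2482 -15/68 3 1 S
2 20/123 20/87 -1400/3567 -10/87 3 2 E
3 30/101 30/173 -8220/17473 -15/173 2 2 N
final 2 1 W

n=0: pose=(2,1,W); sL=12/25, sR=60/221; mL=-4152/5525, mR=-30/221; mL+mR=-4902/5525 → advance -1; mR−mL=3402/5525 → turn +1·90°
n=1: pose=(3,1,S); sL=15/73, sR=15/34; mL=-1605/2482, mR=-15/68; mL+mR=-4305/4964 → advance -1; mR−mL=2115/4964 → turn +1·90°
n=2: pose=(3,2,E); sL=20/123, sR=20/87; mL=-1400/3567, mR=-10/87; mL+mR=-1810/3567 → advance -1; mR−mL=330/1189 → turn +1·90°
n=3: pose=(2,2,N); sL=30/101, sR=30/173; mL=-8220/17473, mR=-15/173; mL+mR=-9735/17473 → advance -1; mR−mL=6705/17473 → turn +1·90°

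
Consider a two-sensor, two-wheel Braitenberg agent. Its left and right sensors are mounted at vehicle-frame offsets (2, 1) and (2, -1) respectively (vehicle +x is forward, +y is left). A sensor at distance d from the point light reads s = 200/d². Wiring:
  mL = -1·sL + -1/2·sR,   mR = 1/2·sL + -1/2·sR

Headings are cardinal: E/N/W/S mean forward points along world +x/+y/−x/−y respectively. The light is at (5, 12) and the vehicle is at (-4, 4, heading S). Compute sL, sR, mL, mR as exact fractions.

50/41 1 -141/82 9/82

left sensor world pos  = (-3, 2); dL² = 164
right sensor world pos = (-5, 2); dR² = 200
sL = 200/164 = 50/41
sR = 200/200 = 1
mL = -1·sL + -1/2·sR = -141/82
mR = 1/2·sL + -1/2·sR = 9/82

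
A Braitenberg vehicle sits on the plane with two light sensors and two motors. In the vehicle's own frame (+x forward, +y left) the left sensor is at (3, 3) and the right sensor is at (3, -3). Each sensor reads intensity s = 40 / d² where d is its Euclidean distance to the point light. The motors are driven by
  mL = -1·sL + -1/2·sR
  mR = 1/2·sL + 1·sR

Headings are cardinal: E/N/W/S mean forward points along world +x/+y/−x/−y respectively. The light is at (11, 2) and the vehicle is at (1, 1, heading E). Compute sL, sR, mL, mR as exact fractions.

left sensor world pos  = (4, 4); dL² = 53
right sensor world pos = (4, -2); dR² = 65
sL = 40/53 = 40/53
sR = 40/65 = 8/13
mL = -1·sL + -1/2·sR = -732/689
mR = 1/2·sL + 1·sR = 684/689

40/53 8/13 -732/689 684/689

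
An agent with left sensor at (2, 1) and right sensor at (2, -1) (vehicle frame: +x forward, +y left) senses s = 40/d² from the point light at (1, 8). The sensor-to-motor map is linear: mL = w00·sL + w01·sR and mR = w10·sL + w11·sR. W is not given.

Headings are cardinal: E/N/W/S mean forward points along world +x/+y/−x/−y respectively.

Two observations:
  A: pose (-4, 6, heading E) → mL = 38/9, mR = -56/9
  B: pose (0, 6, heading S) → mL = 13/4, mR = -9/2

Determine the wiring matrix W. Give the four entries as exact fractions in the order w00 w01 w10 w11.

1/2 1 -1 -1

obs A: pose=(-4,6,E) → sL=4, sR=20/9, mL=38/9, mR=-56/9
obs B: pose=(0,6,S) → sL=5/2, sR=2, mL=13/4, mR=-9/2
sensor matrix S = [[4, 20/9], [5/2, 2]]; det S = 22/9
solve [mL_A; mL_B] = S·[w00; w01] and [mR_A; mR_B] = S·[w10; w11]:
  w00 = 1/2, w01 = 1, w10 = -1, w11 = -1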